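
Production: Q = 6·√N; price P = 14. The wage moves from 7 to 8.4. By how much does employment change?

ΔN = -11

From P·MP_N = w with MP_N = 3·N^(-1/2), the labor demand is N(w) = (42/w)^(2).
At w = 7: N = 36. At w = 8.4: N = 25.
ΔN = 25 − 36 = -11.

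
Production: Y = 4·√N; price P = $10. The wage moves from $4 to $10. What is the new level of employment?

N* = 4

From P·MP_N = w with MP_N = 2·N^(-1/2), the labor demand is N(w) = (20/w)^(2).
At w = 4: N = 25. At w = 10: N = 4.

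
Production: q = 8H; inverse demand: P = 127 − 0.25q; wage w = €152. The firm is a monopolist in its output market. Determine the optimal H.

Marginal revenue from the inverse demand is MR = 127 − 0.5q.
The marginal product is MP_H = 8.
A monopolist hires until marginal revenue product equals the wage: MR·MP_H = w.
(127 − 4H)·8 = 152, so H = 27.

H* = 27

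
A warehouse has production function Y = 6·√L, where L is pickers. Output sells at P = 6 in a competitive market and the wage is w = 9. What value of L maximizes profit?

L* = 4

MP_L = (1/2)·6·L^(-1/2) = 3·L^(-1/2).
Profit maximization for a price taker requires P·MP_L = w: 6·3·L^(-1/2) = 9.
So L^(-1/2) = 0.5, which gives L = 4.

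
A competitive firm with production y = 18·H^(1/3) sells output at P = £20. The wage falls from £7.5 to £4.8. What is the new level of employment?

H* = 125

From P·MP_H = w with MP_H = 6·H^(-2/3), the labor demand is H(w) = (120/w)^(3/2).
At w = 7.5: H = 64. At w = 4.8: H = 125.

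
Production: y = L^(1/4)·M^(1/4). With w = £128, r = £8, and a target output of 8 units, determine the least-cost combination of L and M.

Cost minimization requires the marginal rate of technical substitution to equal the input-price ratio: MP_L/MP_M = w/r.
Here MP_L/MP_M = (1/4)·(M/L)/(1/4) = (M/L). Setting this equal to 128/8 = 16 gives M = 16L.
Substituting into y = 8: L^(1/4)·(16L)^(1/4) = 8.
Solving, L = 16 and M = 256.

L* = 16, M* = 256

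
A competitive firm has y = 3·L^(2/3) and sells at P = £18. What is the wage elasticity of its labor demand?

ε = -3

MP_L = (2/3)·3·L^(-1/3), so P·MP_L = w gives 36·L^(-1/3) = w.
Solving, L(w) = (36/w)^(3). This is a constant-elasticity form: L ∝ w^(−3), so ε = −3.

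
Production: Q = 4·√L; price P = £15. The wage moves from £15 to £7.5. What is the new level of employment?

From P·MP_L = w with MP_L = 2·L^(-1/2), the labor demand is L(w) = (30/w)^(2).
At w = 15: L = 4. At w = 7.5: L = 16.

L* = 16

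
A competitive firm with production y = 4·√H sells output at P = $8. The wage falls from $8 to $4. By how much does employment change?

From P·MP_H = w with MP_H = 2·H^(-1/2), the labor demand is H(w) = (16/w)^(2).
At w = 8: H = 4. At w = 4: H = 16.
ΔH = 16 − 4 = 12.

ΔH = 12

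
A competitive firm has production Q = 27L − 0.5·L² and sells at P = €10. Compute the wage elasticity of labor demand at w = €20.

ε = -0.08

From P·MP_L = w with MP_L = 27 − L, labor demand is L(w) = 27 − w/10.
dL/dw = −1/(10) = -0.1.
At w = 20, L = 25, so ε = (dL/dw)·(w/L) = (-0.1)·(20/25) = -0.08.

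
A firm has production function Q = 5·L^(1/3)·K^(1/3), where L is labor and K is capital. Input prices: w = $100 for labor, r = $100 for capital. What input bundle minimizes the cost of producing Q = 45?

L* = 27, K* = 27

Cost minimization requires the marginal rate of technical substitution to equal the input-price ratio: MP_L/MP_K = w/r.
Here MP_L/MP_K = (1/3)·(K/L)/(1/3) = (K/L). Setting this equal to 100/100 = 1 gives K = L.
Substituting into Q = 45: 5·L^(1/3)·(L)^(1/3) = 45.
Solving, L = 27 and K = 27.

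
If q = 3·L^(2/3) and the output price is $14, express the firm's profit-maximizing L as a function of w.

L(w) = 21952/w³

MP_L = (2/3)·3·L^(-1/3) = 2·L^(-1/3).
Setting P·MP_L = w: 28·L^(-1/3) = w.
Solving for L: L^(-1/3) = w/28, so L = (28/w)^(3).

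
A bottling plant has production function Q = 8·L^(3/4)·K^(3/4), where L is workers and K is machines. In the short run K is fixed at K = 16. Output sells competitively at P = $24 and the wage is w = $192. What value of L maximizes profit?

With K = 16, MP_L = (3/4)·8·L^(-1/4)·16^(3/4) = 48·L^(-1/4).
Profit maximization for a price taker requires P·MP_L = w: 24·48·L^(-1/4) = 192.
So L^(-1/4) = 1/6, which gives L = 1296.

L* = 1296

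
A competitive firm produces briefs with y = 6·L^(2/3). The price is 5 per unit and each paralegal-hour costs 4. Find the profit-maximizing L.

MP_L = (2/3)·6·L^(-1/3) = 4·L^(-1/3).
Profit maximization for a price taker requires P·MP_L = w: 5·4·L^(-1/3) = 4.
So L^(-1/3) = 0.2, which gives L = 125.

L* = 125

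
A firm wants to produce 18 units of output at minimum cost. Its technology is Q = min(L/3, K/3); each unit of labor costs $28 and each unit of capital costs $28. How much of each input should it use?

L* = 54, K* = 54

With a fixed-proportions technology, the cost-minimizing bundle uses no slack in either input: L/3 = K/3 = Q.
So L = 3·18 = 54 and K = 3·18 = 54.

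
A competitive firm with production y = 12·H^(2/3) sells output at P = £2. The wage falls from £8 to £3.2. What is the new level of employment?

H* = 125

From P·MP_H = w with MP_H = 8·H^(-1/3), the labor demand is H(w) = (16/w)^(3).
At w = 8: H = 8. At w = 3.2: H = 125.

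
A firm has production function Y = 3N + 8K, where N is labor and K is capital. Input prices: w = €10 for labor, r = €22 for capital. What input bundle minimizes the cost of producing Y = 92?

The inputs are perfect substitutes, so the firm uses whichever has the lower cost per unit of output.
Cost per unit of output via N is w/3 = 10/3; via K it is r/8 = 2.75. K is cheaper.
Producing Y = 92 with K alone: N = 0, K = 11.5.

N* = 0, K* = 11.5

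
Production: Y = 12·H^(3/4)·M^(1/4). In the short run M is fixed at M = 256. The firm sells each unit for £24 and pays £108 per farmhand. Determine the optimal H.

H* = 4096

With M = 256, MP_H = (3/4)·12·H^(-1/4)·256^(1/4) = 36·H^(-1/4).
Profit maximization for a price taker requires P·MP_H = w: 24·36·H^(-1/4) = 108.
So H^(-1/4) = 0.125, which gives H = 4096.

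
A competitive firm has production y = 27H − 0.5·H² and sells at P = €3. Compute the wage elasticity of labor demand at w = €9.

From P·MP_H = w with MP_H = 27 − H, labor demand is H(w) = 27 − w/3.
dH/dw = −1/(3) = -1/3.
At w = 9, H = 24, so ε = (dH/dw)·(w/H) = (-1/3)·(9/24) = -0.125.

ε = -0.125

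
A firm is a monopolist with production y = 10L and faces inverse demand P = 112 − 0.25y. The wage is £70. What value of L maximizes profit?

L* = 21

Marginal revenue from the inverse demand is MR = 112 − 0.5y.
The marginal product is MP_L = 10.
A monopolist hires until marginal revenue product equals the wage: MR·MP_L = w.
(112 − 5L)·10 = 70, so L = 21.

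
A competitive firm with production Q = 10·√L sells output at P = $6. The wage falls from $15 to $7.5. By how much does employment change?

ΔL = 12

From P·MP_L = w with MP_L = 5·L^(-1/2), the labor demand is L(w) = (30/w)^(2).
At w = 15: L = 4. At w = 7.5: L = 16.
ΔL = 16 − 4 = 12.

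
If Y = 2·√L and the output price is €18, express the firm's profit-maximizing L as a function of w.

MP_L = (1/2)·2·L^(-1/2) = L^(-1/2).
Setting P·MP_L = w: 18·L^(-1/2) = w.
Solving for L: L^(-1/2) = w/18, so L = (18/w)^(2).

L(w) = 324/w²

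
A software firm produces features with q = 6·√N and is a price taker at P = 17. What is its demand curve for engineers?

MP_N = (1/2)·6·N^(-1/2) = 3·N^(-1/2).
Setting P·MP_N = w: 51·N^(-1/2) = w.
Solving for N: N^(-1/2) = w/51, so N = (51/w)^(2).

N(w) = 2601/w²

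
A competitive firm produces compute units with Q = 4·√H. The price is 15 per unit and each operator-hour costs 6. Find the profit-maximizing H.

MP_H = (1/2)·4·H^(-1/2) = 2·H^(-1/2).
Profit maximization for a price taker requires P·MP_H = w: 15·2·H^(-1/2) = 6.
So H^(-1/2) = 0.2, which gives H = 25.

H* = 25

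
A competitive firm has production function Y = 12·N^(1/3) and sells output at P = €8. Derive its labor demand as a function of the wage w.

N(w) = (32/w)^(3/2)

MP_N = (1/3)·12·N^(-2/3) = 4·N^(-2/3).
Setting P·MP_N = w: 32·N^(-2/3) = w.
Solving for N: N^(-2/3) = w/32, so N = (32/w)^(3/2).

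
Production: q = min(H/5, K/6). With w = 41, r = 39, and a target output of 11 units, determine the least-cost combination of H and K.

H* = 55, K* = 66

With a fixed-proportions technology, the cost-minimizing bundle uses no slack in either input: H/5 = K/6 = q.
So H = 5·11 = 55 and K = 6·11 = 66.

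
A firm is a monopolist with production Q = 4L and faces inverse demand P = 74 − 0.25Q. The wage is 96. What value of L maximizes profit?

L* = 25

Marginal revenue from the inverse demand is MR = 74 − 0.5Q.
The marginal product is MP_L = 4.
A monopolist hires until marginal revenue product equals the wage: MR·MP_L = w.
(74 − 2L)·4 = 96, so L = 25.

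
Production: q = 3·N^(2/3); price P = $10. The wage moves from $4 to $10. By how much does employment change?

ΔN = -117

From P·MP_N = w with MP_N = 2·N^(-1/3), the labor demand is N(w) = (20/w)^(3).
At w = 4: N = 125. At w = 10: N = 8.
ΔN = 8 − 125 = -117.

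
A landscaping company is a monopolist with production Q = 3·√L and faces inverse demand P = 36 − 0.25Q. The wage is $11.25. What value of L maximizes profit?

L* = 16

Marginal revenue from the inverse demand is MR = 36 − 0.5Q.
The marginal product is MP_L = 1.5·L^(-1/2).
A monopolist hires until marginal revenue product equals the wage: MR·MP_L = w.
At L, Q = 3·√L. Substituting and solving: (36 − 1.5·√L)·1.5·L^(-1/2) = 11.25 gives L = 16.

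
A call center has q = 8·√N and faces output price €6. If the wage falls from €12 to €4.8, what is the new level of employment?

N* = 25

From P·MP_N = w with MP_N = 4·N^(-1/2), the labor demand is N(w) = (24/w)^(2).
At w = 12: N = 4. At w = 4.8: N = 25.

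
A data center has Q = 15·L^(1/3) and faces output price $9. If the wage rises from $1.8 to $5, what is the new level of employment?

From P·MP_L = w with MP_L = 5·L^(-2/3), the labor demand is L(w) = (45/w)^(3/2).
At w = 1.8: L = 125. At w = 5: L = 27.

L* = 27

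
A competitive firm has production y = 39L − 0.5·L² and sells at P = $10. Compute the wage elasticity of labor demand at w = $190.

ε = -0.95

From P·MP_L = w with MP_L = 39 − L, labor demand is L(w) = 39 − w/10.
dL/dw = −1/(10) = -0.1.
At w = 190, L = 20, so ε = (dL/dw)·(w/L) = (-0.1)·(190/20) = -0.95.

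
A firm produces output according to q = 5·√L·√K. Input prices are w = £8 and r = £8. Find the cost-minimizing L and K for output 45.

L* = 9, K* = 9

Cost minimization requires the marginal rate of technical substitution to equal the input-price ratio: MP_L/MP_K = w/r.
Here MP_L/MP_K = (1/2)·(K/L)/(1/2) = (K/L). Setting this equal to 8/8 = 1 gives K = L.
Substituting into q = 45: 5·L^(1/2)·(L)^(1/2) = 45.
Solving, L = 9 and K = 9.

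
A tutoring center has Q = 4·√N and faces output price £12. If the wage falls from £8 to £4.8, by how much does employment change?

From P·MP_N = w with MP_N = 2·N^(-1/2), the labor demand is N(w) = (24/w)^(2).
At w = 8: N = 9. At w = 4.8: N = 25.
ΔN = 25 − 9 = 16.

ΔN = 16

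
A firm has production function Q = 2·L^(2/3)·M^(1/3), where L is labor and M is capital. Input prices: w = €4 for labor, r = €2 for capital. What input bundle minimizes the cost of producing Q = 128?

L* = 64, M* = 64

Cost minimization requires the marginal rate of technical substitution to equal the input-price ratio: MP_L/MP_M = w/r.
Here MP_L/MP_M = (2/3)·(M/L)/(1/3) = 2·(M/L). Setting this equal to 4/2 = 2 gives M = L.
Substituting into Q = 128: 2·L^(2/3)·(L)^(1/3) = 128.
Solving, L = 64 and M = 64.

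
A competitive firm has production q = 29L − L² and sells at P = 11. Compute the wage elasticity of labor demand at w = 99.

ε = -0.45

From P·MP_L = w with MP_L = 29 − 2L, labor demand is L(w) = (29 − w/11)/2.
dL/dw = −1/(22) = -1/22.
At w = 99, L = 10, so ε = (dL/dw)·(w/L) = (-1/22)·(99/10) = -0.45.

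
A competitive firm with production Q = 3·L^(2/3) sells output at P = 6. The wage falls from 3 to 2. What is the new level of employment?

L* = 216

From P·MP_L = w with MP_L = 2·L^(-1/3), the labor demand is L(w) = (12/w)^(3).
At w = 3: L = 64. At w = 2: L = 216.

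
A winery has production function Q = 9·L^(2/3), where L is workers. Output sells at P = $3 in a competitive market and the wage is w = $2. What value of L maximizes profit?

L* = 729

MP_L = (2/3)·9·L^(-1/3) = 6·L^(-1/3).
Profit maximization for a price taker requires P·MP_L = w: 3·6·L^(-1/3) = 2.
So L^(-1/3) = 1/9, which gives L = 729.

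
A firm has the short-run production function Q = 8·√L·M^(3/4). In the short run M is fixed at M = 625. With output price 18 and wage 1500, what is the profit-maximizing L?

L* = 36

With M = 625, MP_L = (1/2)·8·L^(-1/2)·625^(3/4) = 500·L^(-1/2).
Profit maximization for a price taker requires P·MP_L = w: 18·500·L^(-1/2) = 1500.
So L^(-1/2) = 1/6, which gives L = 36.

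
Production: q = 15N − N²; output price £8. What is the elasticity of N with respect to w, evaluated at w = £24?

From P·MP_N = w with MP_N = 15 − 2N, labor demand is N(w) = (15 − w/8)/2.
dN/dw = −1/(16) = -0.0625.
At w = 24, N = 6, so ε = (dN/dw)·(w/N) = (-0.0625)·(24/6) = -0.25.

ε = -0.25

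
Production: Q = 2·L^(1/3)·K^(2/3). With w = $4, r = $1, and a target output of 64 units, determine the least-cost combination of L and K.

L* = 8, K* = 64

Cost minimization requires the marginal rate of technical substitution to equal the input-price ratio: MP_L/MP_K = w/r.
Here MP_L/MP_K = (1/3)·(K/L)/(2/3) = 0.5·(K/L). Setting this equal to 4/1 = 4 gives K = 8L.
Substituting into Q = 64: 2·L^(1/3)·(8L)^(2/3) = 64.
Solving, L = 8 and K = 64.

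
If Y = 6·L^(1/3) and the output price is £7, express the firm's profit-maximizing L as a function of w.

MP_L = (1/3)·6·L^(-2/3) = 2·L^(-2/3).
Setting P·MP_L = w: 14·L^(-2/3) = w.
Solving for L: L^(-2/3) = w/14, so L = (14/w)^(3/2).

L(w) = (14/w)^(3/2)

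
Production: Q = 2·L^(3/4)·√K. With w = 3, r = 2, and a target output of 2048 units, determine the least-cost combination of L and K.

Cost minimization requires the marginal rate of technical substitution to equal the input-price ratio: MP_L/MP_K = w/r.
Here MP_L/MP_K = (3/4)·(K/L)/(1/2) = 1.5·(K/L). Setting this equal to 3/2 = 1.5 gives K = L.
Substituting into Q = 2048: 2·L^(3/4)·(L)^(1/2) = 2048.
Solving, L = 256 and K = 256.

L* = 256, K* = 256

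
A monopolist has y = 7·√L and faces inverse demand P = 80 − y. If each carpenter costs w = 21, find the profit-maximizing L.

L* = 16

Marginal revenue from the inverse demand is MR = 80 − 2y.
The marginal product is MP_L = 3.5·L^(-1/2).
A monopolist hires until marginal revenue product equals the wage: MR·MP_L = w.
At L, y = 7·√L. Substituting and solving: (80 − 14·√L)·3.5·L^(-1/2) = 21 gives L = 16.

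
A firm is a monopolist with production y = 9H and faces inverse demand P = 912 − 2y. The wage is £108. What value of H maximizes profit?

H* = 25

Marginal revenue from the inverse demand is MR = 912 − 4y.
The marginal product is MP_H = 9.
A monopolist hires until marginal revenue product equals the wage: MR·MP_H = w.
(912 − 36H)·9 = 108, so H = 25.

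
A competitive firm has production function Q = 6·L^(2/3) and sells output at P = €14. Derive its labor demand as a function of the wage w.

MP_L = (2/3)·6·L^(-1/3) = 4·L^(-1/3).
Setting P·MP_L = w: 56·L^(-1/3) = w.
Solving for L: L^(-1/3) = w/56, so L = (56/w)^(3).

L(w) = 175616/w³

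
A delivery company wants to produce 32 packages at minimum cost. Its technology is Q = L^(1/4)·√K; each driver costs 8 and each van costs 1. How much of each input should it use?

L* = 16, K* = 256

Cost minimization requires the marginal rate of technical substitution to equal the input-price ratio: MP_L/MP_K = w/r.
Here MP_L/MP_K = (1/4)·(K/L)/(1/2) = 0.5·(K/L). Setting this equal to 8/1 = 8 gives K = 16L.
Substituting into Q = 32: L^(1/4)·(16L)^(1/2) = 32.
Solving, L = 16 and K = 256.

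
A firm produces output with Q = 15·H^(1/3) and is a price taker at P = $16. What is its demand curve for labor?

MP_H = (1/3)·15·H^(-2/3) = 5·H^(-2/3).
Setting P·MP_H = w: 80·H^(-2/3) = w.
Solving for H: H^(-2/3) = w/80, so H = (80/w)^(3/2).

H(w) = (80/w)^(3/2)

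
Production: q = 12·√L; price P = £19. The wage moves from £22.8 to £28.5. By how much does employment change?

ΔL = -9

From P·MP_L = w with MP_L = 6·L^(-1/2), the labor demand is L(w) = (114/w)^(2).
At w = 22.8: L = 25. At w = 28.5: L = 16.
ΔL = 16 − 25 = -9.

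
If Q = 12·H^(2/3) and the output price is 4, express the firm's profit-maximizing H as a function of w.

H(w) = 32768/w³

MP_H = (2/3)·12·H^(-1/3) = 8·H^(-1/3).
Setting P·MP_H = w: 32·H^(-1/3) = w.
Solving for H: H^(-1/3) = w/32, so H = (32/w)^(3).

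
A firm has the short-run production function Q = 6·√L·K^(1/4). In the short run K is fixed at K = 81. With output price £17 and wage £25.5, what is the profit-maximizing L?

With K = 81, MP_L = (1/2)·6·L^(-1/2)·81^(1/4) = 9·L^(-1/2).
Profit maximization for a price taker requires P·MP_L = w: 17·9·L^(-1/2) = 25.5.
So L^(-1/2) = 1/6, which gives L = 36.

L* = 36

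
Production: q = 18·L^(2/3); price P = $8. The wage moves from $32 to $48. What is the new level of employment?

L* = 8

From P·MP_L = w with MP_L = 12·L^(-1/3), the labor demand is L(w) = (96/w)^(3).
At w = 32: L = 27. At w = 48: L = 8.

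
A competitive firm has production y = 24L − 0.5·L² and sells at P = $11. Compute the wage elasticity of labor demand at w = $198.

ε = -3

From P·MP_L = w with MP_L = 24 − L, labor demand is L(w) = 24 − w/11.
dL/dw = −1/(11) = -1/11.
At w = 198, L = 6, so ε = (dL/dw)·(w/L) = (-1/11)·(198/6) = -3.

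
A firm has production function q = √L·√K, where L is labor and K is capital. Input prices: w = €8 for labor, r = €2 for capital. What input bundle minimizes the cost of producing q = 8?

L* = 4, K* = 16

Cost minimization requires the marginal rate of technical substitution to equal the input-price ratio: MP_L/MP_K = w/r.
Here MP_L/MP_K = (1/2)·(K/L)/(1/2) = (K/L). Setting this equal to 8/2 = 4 gives K = 4L.
Substituting into q = 8: L^(1/2)·(4L)^(1/2) = 8.
Solving, L = 4 and K = 16.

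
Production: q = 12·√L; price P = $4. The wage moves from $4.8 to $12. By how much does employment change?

From P·MP_L = w with MP_L = 6·L^(-1/2), the labor demand is L(w) = (24/w)^(2).
At w = 4.8: L = 25. At w = 12: L = 4.
ΔL = 4 − 25 = -21.

ΔL = -21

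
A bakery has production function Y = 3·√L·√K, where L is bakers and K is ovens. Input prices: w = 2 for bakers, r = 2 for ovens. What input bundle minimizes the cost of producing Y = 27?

Cost minimization requires the marginal rate of technical substitution to equal the input-price ratio: MP_L/MP_K = w/r.
Here MP_L/MP_K = (1/2)·(K/L)/(1/2) = (K/L). Setting this equal to 2/2 = 1 gives K = L.
Substituting into Y = 27: 3·L^(1/2)·(L)^(1/2) = 27.
Solving, L = 9 and K = 9.

L* = 9, K* = 9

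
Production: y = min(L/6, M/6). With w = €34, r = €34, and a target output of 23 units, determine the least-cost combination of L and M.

L* = 138, M* = 138

With a fixed-proportions technology, the cost-minimizing bundle uses no slack in either input: L/6 = M/6 = y.
So L = 6·23 = 138 and M = 6·23 = 138.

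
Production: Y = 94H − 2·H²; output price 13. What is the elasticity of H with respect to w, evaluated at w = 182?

ε = -0.175

From P·MP_H = w with MP_H = 94 − 4H, labor demand is H(w) = (94 − w/13)/4.
dH/dw = −1/(52) = -1/52.
At w = 182, H = 20, so ε = (dH/dw)·(w/H) = (-1/52)·(182/20) = -0.175.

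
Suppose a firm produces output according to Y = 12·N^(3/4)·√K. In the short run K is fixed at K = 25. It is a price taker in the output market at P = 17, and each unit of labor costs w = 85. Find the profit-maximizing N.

N* = 6561

With K = 25, MP_N = (3/4)·12·N^(-1/4)·25^(1/2) = 45·N^(-1/4).
Profit maximization for a price taker requires P·MP_N = w: 17·45·N^(-1/4) = 85.
So N^(-1/4) = 1/9, which gives N = 6561.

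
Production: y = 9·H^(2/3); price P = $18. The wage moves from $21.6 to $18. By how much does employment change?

ΔH = 91

From P·MP_H = w with MP_H = 6·H^(-1/3), the labor demand is H(w) = (108/w)^(3).
At w = 21.6: H = 125. At w = 18: H = 216.
ΔH = 216 − 125 = 91.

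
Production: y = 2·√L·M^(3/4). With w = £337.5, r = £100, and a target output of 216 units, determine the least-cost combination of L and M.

L* = 16, M* = 81

Cost minimization requires the marginal rate of technical substitution to equal the input-price ratio: MP_L/MP_M = w/r.
Here MP_L/MP_M = (1/2)·(M/L)/(3/4) = (2/3)·(M/L). Setting this equal to 337.5/100 = 3.375 gives M = 5.0625L.
Substituting into y = 216: 2·L^(1/2)·(5.0625L)^(3/4) = 216.
Solving, L = 16 and M = 81.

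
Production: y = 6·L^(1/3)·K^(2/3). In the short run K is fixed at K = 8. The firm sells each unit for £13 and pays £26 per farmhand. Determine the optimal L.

L* = 8

With K = 8, MP_L = (1/3)·6·L^(-2/3)·8^(2/3) = 8·L^(-2/3).
Profit maximization for a price taker requires P·MP_L = w: 13·8·L^(-2/3) = 26.
So L^(-2/3) = 0.25, which gives L = 8.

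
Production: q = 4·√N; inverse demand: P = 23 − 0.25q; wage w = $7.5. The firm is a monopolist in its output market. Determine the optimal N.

N* = 16

Marginal revenue from the inverse demand is MR = 23 − 0.5q.
The marginal product is MP_N = 2·N^(-1/2).
A monopolist hires until marginal revenue product equals the wage: MR·MP_N = w.
At N, q = 4·√N. Substituting and solving: (23 − 2·√N)·2·N^(-1/2) = 7.5 gives N = 16.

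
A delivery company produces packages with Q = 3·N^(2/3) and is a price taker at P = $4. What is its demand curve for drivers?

N(w) = 512/w³

MP_N = (2/3)·3·N^(-1/3) = 2·N^(-1/3).
Setting P·MP_N = w: 8·N^(-1/3) = w.
Solving for N: N^(-1/3) = w/8, so N = (8/w)^(3).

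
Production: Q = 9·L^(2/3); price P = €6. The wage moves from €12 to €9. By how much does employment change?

ΔL = 37

From P·MP_L = w with MP_L = 6·L^(-1/3), the labor demand is L(w) = (36/w)^(3).
At w = 12: L = 27. At w = 9: L = 64.
ΔL = 64 − 27 = 37.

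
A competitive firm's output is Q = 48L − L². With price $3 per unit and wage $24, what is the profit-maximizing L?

L* = 20

The marginal product of L is MP_L = 48 − 2L.
A price-taking firm hires until the value of the marginal product equals the wage: P·MP_L = w, so 3·(48 − 2L) = 24.
Then 48 − 2L = 8, giving L = 20.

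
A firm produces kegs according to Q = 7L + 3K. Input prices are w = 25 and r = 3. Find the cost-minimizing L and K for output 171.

L* = 0, K* = 57

The inputs are perfect substitutes, so the firm uses whichever has the lower cost per unit of output.
Cost per unit of output via L is w/7 = 25/7; via K it is r/3 = 1. K is cheaper.
Producing Q = 171 with K alone: L = 0, K = 57.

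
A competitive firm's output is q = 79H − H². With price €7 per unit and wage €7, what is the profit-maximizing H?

H* = 39

The marginal product of H is MP_H = 79 − 2H.
A price-taking firm hires until the value of the marginal product equals the wage: P·MP_H = w, so 7·(79 − 2H) = 7.
Then 79 − 2H = 1, giving H = 39.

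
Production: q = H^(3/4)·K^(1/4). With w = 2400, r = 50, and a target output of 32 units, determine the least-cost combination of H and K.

H* = 16, K* = 256

Cost minimization requires the marginal rate of technical substitution to equal the input-price ratio: MP_H/MP_K = w/r.
Here MP_H/MP_K = (3/4)·(K/H)/(1/4) = 3·(K/H). Setting this equal to 2400/50 = 48 gives K = 16H.
Substituting into q = 32: H^(3/4)·(16H)^(1/4) = 32.
Solving, H = 16 and K = 256.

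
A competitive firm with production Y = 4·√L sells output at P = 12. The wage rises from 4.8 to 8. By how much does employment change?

ΔL = -16

From P·MP_L = w with MP_L = 2·L^(-1/2), the labor demand is L(w) = (24/w)^(2).
At w = 4.8: L = 25. At w = 8: L = 9.
ΔL = 9 − 25 = -16.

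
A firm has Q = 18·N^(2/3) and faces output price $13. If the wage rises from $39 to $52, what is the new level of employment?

N* = 27

From P·MP_N = w with MP_N = 12·N^(-1/3), the labor demand is N(w) = (156/w)^(3).
At w = 39: N = 64. At w = 52: N = 27.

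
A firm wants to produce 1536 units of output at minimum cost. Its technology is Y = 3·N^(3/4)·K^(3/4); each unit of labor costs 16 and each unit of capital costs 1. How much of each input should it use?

Cost minimization requires the marginal rate of technical substitution to equal the input-price ratio: MP_N/MP_K = w/r.
Here MP_N/MP_K = (3/4)·(K/N)/(3/4) = (K/N). Setting this equal to 16/1 = 16 gives K = 16N.
Substituting into Y = 1536: 3·N^(3/4)·(16N)^(3/4) = 1536.
Solving, N = 16 and K = 256.

N* = 16, K* = 256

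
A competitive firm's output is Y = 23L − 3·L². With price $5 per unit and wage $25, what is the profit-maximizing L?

L* = 3

The marginal product of L is MP_L = 23 − 6L.
A price-taking firm hires until the value of the marginal product equals the wage: P·MP_L = w, so 5·(23 − 6L) = 25.
Then 23 − 6L = 5, giving L = 3.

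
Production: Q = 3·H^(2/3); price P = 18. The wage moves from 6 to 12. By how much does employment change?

ΔH = -189

From P·MP_H = w with MP_H = 2·H^(-1/3), the labor demand is H(w) = (36/w)^(3).
At w = 6: H = 216. At w = 12: H = 27.
ΔH = 27 − 216 = -189.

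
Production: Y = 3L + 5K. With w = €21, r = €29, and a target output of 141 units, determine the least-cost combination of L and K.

L* = 0, K* = 28.2

The inputs are perfect substitutes, so the firm uses whichever has the lower cost per unit of output.
Cost per unit of output via L is w/3 = 7; via K it is r/5 = 5.8. K is cheaper.
Producing Y = 141 with K alone: L = 0, K = 28.2.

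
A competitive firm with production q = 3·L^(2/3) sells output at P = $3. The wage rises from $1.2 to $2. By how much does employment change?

From P·MP_L = w with MP_L = 2·L^(-1/3), the labor demand is L(w) = (6/w)^(3).
At w = 1.2: L = 125. At w = 2: L = 27.
ΔL = 27 − 125 = -98.

ΔL = -98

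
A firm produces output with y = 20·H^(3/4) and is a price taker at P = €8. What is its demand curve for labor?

MP_H = (3/4)·20·H^(-1/4) = 15·H^(-1/4).
Setting P·MP_H = w: 120·H^(-1/4) = w.
Solving for H: H^(-1/4) = w/120, so H = (120/w)^(4).

H(w) = (120/w)^(4)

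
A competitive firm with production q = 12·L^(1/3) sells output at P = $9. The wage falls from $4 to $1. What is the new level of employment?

L* = 216

From P·MP_L = w with MP_L = 4·L^(-2/3), the labor demand is L(w) = (36/w)^(3/2).
At w = 4: L = 27. At w = 1: L = 216.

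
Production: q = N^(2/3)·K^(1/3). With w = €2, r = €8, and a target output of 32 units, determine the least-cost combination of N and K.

N* = 64, K* = 8

Cost minimization requires the marginal rate of technical substitution to equal the input-price ratio: MP_N/MP_K = w/r.
Here MP_N/MP_K = (2/3)·(K/N)/(1/3) = 2·(K/N). Setting this equal to 2/8 = 0.25 gives K = 0.125N.
Substituting into q = 32: N^(2/3)·(0.125N)^(1/3) = 32.
Solving, N = 64 and K = 8.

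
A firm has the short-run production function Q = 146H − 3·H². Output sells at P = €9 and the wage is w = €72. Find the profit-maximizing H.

The marginal product of H is MP_H = 146 − 6H.
A price-taking firm hires until the value of the marginal product equals the wage: P·MP_H = w, so 9·(146 − 6H) = 72.
Then 146 − 6H = 8, giving H = 23.

H* = 23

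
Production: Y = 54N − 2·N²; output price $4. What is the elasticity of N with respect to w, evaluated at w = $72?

ε = -0.5

From P·MP_N = w with MP_N = 54 − 4N, labor demand is N(w) = (54 − w/4)/4.
dN/dw = −1/(16) = -0.0625.
At w = 72, N = 9, so ε = (dN/dw)·(w/N) = (-0.0625)·(72/9) = -0.5.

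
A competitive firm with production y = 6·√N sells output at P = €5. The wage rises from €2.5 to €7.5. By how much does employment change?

From P·MP_N = w with MP_N = 3·N^(-1/2), the labor demand is N(w) = (15/w)^(2).
At w = 2.5: N = 36. At w = 7.5: N = 4.
ΔN = 4 − 36 = -32.

ΔN = -32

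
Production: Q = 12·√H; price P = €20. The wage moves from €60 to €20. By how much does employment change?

ΔH = 32

From P·MP_H = w with MP_H = 6·H^(-1/2), the labor demand is H(w) = (120/w)^(2).
At w = 60: H = 4. At w = 20: H = 36.
ΔH = 36 − 4 = 32.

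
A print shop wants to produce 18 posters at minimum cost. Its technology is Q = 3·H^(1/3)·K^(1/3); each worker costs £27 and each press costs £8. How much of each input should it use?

Cost minimization requires the marginal rate of technical substitution to equal the input-price ratio: MP_H/MP_K = w/r.
Here MP_H/MP_K = (1/3)·(K/H)/(1/3) = (K/H). Setting this equal to 27/8 = 3.375 gives K = 3.375H.
Substituting into Q = 18: 3·H^(1/3)·(3.375H)^(1/3) = 18.
Solving, H = 8 and K = 27.

H* = 8, K* = 27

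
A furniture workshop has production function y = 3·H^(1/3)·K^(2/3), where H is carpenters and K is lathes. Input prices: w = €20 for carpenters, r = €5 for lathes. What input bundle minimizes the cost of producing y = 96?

Cost minimization requires the marginal rate of technical substitution to equal the input-price ratio: MP_H/MP_K = w/r.
Here MP_H/MP_K = (1/3)·(K/H)/(2/3) = 0.5·(K/H). Setting this equal to 20/5 = 4 gives K = 8H.
Substituting into y = 96: 3·H^(1/3)·(8H)^(2/3) = 96.
Solving, H = 8 and K = 64.

H* = 8, K* = 64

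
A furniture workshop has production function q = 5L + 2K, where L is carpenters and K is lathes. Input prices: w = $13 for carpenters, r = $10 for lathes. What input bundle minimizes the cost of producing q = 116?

The inputs are perfect substitutes, so the firm uses whichever has the lower cost per unit of output.
Cost per unit of output via L is w/5 = 2.6; via K it is r/2 = 5. L is cheaper.
Producing q = 116 with L alone: L = 23.2, K = 0.

L* = 23.2, K* = 0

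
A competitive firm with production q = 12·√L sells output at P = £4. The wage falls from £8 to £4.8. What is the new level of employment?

From P·MP_L = w with MP_L = 6·L^(-1/2), the labor demand is L(w) = (24/w)^(2).
At w = 8: L = 9. At w = 4.8: L = 25.

L* = 25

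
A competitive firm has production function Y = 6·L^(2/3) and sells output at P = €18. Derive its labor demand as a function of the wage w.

MP_L = (2/3)·6·L^(-1/3) = 4·L^(-1/3).
Setting P·MP_L = w: 72·L^(-1/3) = w.
Solving for L: L^(-1/3) = w/72, so L = (72/w)^(3).

L(w) = 373248/w³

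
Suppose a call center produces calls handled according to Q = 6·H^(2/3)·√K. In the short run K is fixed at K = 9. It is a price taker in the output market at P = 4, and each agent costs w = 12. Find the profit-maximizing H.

With K = 9, MP_H = (2/3)·6·H^(-1/3)·9^(1/2) = 12·H^(-1/3).
Profit maximization for a price taker requires P·MP_H = w: 4·12·H^(-1/3) = 12.
So H^(-1/3) = 0.25, which gives H = 64.

H* = 64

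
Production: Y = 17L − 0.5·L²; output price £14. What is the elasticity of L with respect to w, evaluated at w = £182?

From P·MP_L = w with MP_L = 17 − L, labor demand is L(w) = 17 − w/14.
dL/dw = −1/(14) = -1/14.
At w = 182, L = 4, so ε = (dL/dw)·(w/L) = (-1/14)·(182/4) = -3.25.

ε = -3.25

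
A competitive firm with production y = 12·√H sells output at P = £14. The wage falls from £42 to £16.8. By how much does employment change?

From P·MP_H = w with MP_H = 6·H^(-1/2), the labor demand is H(w) = (84/w)^(2).
At w = 42: H = 4. At w = 16.8: H = 25.
ΔH = 25 − 4 = 21.

ΔH = 21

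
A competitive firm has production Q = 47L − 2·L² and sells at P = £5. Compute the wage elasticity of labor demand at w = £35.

From P·MP_L = w with MP_L = 47 − 4L, labor demand is L(w) = (47 − w/5)/4.
dL/dw = −1/(20) = -0.05.
At w = 35, L = 10, so ε = (dL/dw)·(w/L) = (-0.05)·(35/10) = -0.175.

ε = -0.175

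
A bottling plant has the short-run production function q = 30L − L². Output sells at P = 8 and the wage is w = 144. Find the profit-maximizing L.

L* = 6

The marginal product of L is MP_L = 30 − 2L.
A price-taking firm hires until the value of the marginal product equals the wage: P·MP_L = w, so 8·(30 − 2L) = 144.
Then 30 − 2L = 18, giving L = 6.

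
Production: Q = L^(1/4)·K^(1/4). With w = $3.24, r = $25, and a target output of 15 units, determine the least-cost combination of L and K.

L* = 625, K* = 81

Cost minimization requires the marginal rate of technical substitution to equal the input-price ratio: MP_L/MP_K = w/r.
Here MP_L/MP_K = (1/4)·(K/L)/(1/4) = (K/L). Setting this equal to 3.24/25 = 0.1296 gives K = 0.1296L.
Substituting into Q = 15: L^(1/4)·(0.1296L)^(1/4) = 15.
Solving, L = 625 and K = 81.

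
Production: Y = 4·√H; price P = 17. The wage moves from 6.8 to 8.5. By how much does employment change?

From P·MP_H = w with MP_H = 2·H^(-1/2), the labor demand is H(w) = (34/w)^(2).
At w = 6.8: H = 25. At w = 8.5: H = 16.
ΔH = 16 − 25 = -9.

ΔH = -9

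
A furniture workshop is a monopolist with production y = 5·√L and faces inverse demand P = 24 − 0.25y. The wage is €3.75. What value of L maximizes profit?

Marginal revenue from the inverse demand is MR = 24 − 0.5y.
The marginal product is MP_L = 2.5·L^(-1/2).
A monopolist hires until marginal revenue product equals the wage: MR·MP_L = w.
At L, y = 5·√L. Substituting and solving: (24 − 2.5·√L)·2.5·L^(-1/2) = 3.75 gives L = 36.

L* = 36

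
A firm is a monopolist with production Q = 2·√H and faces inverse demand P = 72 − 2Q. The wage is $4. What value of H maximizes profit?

H* = 36

Marginal revenue from the inverse demand is MR = 72 − 4Q.
The marginal product is MP_H = H^(-1/2).
A monopolist hires until marginal revenue product equals the wage: MR·MP_H = w.
At H, Q = 2·√H. Substituting and solving: (72 − 8·√H)·H^(-1/2) = 4 gives H = 36.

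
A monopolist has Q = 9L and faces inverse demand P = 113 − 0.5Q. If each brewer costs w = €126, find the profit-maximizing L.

Marginal revenue from the inverse demand is MR = 113 − Q.
The marginal product is MP_L = 9.
A monopolist hires until marginal revenue product equals the wage: MR·MP_L = w.
(113 − 9L)·9 = 126, so L = 11.

L* = 11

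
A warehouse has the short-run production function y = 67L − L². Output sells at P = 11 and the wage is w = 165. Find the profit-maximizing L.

L* = 26

The marginal product of L is MP_L = 67 − 2L.
A price-taking firm hires until the value of the marginal product equals the wage: P·MP_L = w, so 11·(67 − 2L) = 165.
Then 67 − 2L = 15, giving L = 26.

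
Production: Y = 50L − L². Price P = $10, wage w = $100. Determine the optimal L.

The marginal product of L is MP_L = 50 − 2L.
A price-taking firm hires until the value of the marginal product equals the wage: P·MP_L = w, so 10·(50 − 2L) = 100.
Then 50 − 2L = 10, giving L = 20.

L* = 20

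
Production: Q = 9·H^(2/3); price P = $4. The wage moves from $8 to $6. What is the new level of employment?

H* = 64

From P·MP_H = w with MP_H = 6·H^(-1/3), the labor demand is H(w) = (24/w)^(3).
At w = 8: H = 27. At w = 6: H = 64.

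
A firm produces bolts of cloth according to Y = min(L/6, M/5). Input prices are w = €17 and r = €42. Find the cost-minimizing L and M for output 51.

With a fixed-proportions technology, the cost-minimizing bundle uses no slack in either input: L/6 = M/5 = Y.
So L = 6·51 = 306 and M = 5·51 = 255.

L* = 306, M* = 255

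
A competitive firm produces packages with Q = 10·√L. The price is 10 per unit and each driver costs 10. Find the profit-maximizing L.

MP_L = (1/2)·10·L^(-1/2) = 5·L^(-1/2).
Profit maximization for a price taker requires P·MP_L = w: 10·5·L^(-1/2) = 10.
So L^(-1/2) = 0.2, which gives L = 25.

L* = 25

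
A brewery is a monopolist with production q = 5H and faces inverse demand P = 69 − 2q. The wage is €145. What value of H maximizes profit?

Marginal revenue from the inverse demand is MR = 69 − 4q.
The marginal product is MP_H = 5.
A monopolist hires until marginal revenue product equals the wage: MR·MP_H = w.
(69 − 20H)·5 = 145, so H = 2.

H* = 2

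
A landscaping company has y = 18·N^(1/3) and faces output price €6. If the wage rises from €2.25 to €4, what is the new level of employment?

N* = 27

From P·MP_N = w with MP_N = 6·N^(-2/3), the labor demand is N(w) = (36/w)^(3/2).
At w = 2.25: N = 64. At w = 4: N = 27.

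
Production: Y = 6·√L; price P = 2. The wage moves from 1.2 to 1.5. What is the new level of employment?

L* = 16

From P·MP_L = w with MP_L = 3·L^(-1/2), the labor demand is L(w) = (6/w)^(2).
At w = 1.2: L = 25. At w = 1.5: L = 16.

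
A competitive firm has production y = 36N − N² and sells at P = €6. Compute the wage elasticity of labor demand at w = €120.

ε = -1.25

From P·MP_N = w with MP_N = 36 − 2N, labor demand is N(w) = (36 − w/6)/2.
dN/dw = −1/(12) = -1/12.
At w = 120, N = 8, so ε = (dN/dw)·(w/N) = (-1/12)·(120/8) = -1.25.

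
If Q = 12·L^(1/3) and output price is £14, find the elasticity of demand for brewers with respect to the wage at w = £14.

ε = -1.5

MP_L = (1/3)·12·L^(-2/3), so P·MP_L = w gives 56·L^(-2/3) = w.
Solving, L(w) = (56/w)^(3/2). This is a constant-elasticity form: L ∝ w^(−3/2), so ε = −3/2.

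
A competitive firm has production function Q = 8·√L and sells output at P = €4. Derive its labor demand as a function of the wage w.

MP_L = (1/2)·8·L^(-1/2) = 4·L^(-1/2).
Setting P·MP_L = w: 16·L^(-1/2) = w.
Solving for L: L^(-1/2) = w/16, so L = (16/w)^(2).

L(w) = 256/w²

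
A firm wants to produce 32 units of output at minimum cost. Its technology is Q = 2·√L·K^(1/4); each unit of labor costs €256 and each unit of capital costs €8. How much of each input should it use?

L* = 16, K* = 256

Cost minimization requires the marginal rate of technical substitution to equal the input-price ratio: MP_L/MP_K = w/r.
Here MP_L/MP_K = (1/2)·(K/L)/(1/4) = 2·(K/L). Setting this equal to 256/8 = 32 gives K = 16L.
Substituting into Q = 32: 2·L^(1/2)·(16L)^(1/4) = 32.
Solving, L = 16 and K = 256.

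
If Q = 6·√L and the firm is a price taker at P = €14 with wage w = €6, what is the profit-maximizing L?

L* = 49

MP_L = (1/2)·6·L^(-1/2) = 3·L^(-1/2).
Profit maximization for a price taker requires P·MP_L = w: 14·3·L^(-1/2) = 6.
So L^(-1/2) = 1/7, which gives L = 49.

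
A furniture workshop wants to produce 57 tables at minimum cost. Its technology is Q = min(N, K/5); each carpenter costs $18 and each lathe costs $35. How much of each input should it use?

N* = 57, K* = 285

With a fixed-proportions technology, the cost-minimizing bundle uses no slack in either input: N = K/5 = Q.
So N = 57 and K = 5·57 = 285.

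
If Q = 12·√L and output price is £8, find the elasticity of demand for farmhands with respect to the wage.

ε = -2

MP_L = (1/2)·12·L^(-1/2), so P·MP_L = w gives 48·L^(-1/2) = w.
Solving, L(w) = (48/w)^(2). This is a constant-elasticity form: L ∝ w^(−2), so ε = −2.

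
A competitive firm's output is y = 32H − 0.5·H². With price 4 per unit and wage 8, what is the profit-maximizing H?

H* = 30

The marginal product of H is MP_H = 32 − H.
A price-taking firm hires until the value of the marginal product equals the wage: P·MP_H = w, so 4·(32 − H) = 8.
Then 32 − H = 2, giving H = 30.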